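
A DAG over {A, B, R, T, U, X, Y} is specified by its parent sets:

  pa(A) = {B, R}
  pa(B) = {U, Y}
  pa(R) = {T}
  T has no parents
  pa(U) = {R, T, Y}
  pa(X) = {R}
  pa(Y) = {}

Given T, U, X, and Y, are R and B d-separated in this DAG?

Yes

Enumerating the 5 paths from R to B and testing each for blocking by {T, U, X, Y}:
Path 1: R → A ← B
  A is a collider here and neither A nor any of its descendants is conditioned on, so the collider stays closed — the path is blocked at A.
Path 2: R → U → B
  U is a chain here and U is conditioned on, so the path is blocked at U.
Path 3: R → U ← Y → B
  Y is a fork here and Y is conditioned on, so the path is blocked at Y.
Path 4: R ← T → U → B
  T is a fork here and T is conditioned on, so the path is blocked at T.
Path 5: R ← T → U ← Y → B
  T is a fork here and T is conditioned on, so the path is blocked at T.
Since every path is blocked, d-separation holds.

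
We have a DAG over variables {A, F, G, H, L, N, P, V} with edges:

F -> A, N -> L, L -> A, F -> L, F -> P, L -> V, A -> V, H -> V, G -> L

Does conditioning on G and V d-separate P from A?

3 paths connect P and A; each must be blocked for d-separation to hold:
Path 1: P ← F → L → V ← A
  F is a fork and F is not conditioned on; L is a chain and L is not conditioned on; V is a collider and V is conditioned on, which opens it — no node blocks this path, so it is active.
Path 2: P ← F → L → A
  F is a fork and F is not conditioned on; L is a chain and L is not conditioned on — no node blocks this path, so it is active.
Path 3: P ← F → A
  F is a fork and F is not conditioned on — no node blocks this path, so it is active.
Since the path P ← F → L → V ← A is active, P and A are not d-separated given {G, V}.

No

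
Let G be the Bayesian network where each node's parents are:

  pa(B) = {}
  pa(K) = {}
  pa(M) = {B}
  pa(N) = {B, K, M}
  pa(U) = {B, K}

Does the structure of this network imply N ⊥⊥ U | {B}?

No

There are 3 undirected paths between N and U; checking each against the conditioning set {B}:
Path 1: N ← K → U
  K is a fork and K is not conditioned on — no node blocks this path, so it is active.
Path 2: N ← M ← B → U
  B is a fork here and B is conditioned on, so the path is blocked at B.
Path 3: N ← B → U
  B is a fork here and B is conditioned on, so the path is blocked at B.
At least one path is unblocked, so d-separation fails.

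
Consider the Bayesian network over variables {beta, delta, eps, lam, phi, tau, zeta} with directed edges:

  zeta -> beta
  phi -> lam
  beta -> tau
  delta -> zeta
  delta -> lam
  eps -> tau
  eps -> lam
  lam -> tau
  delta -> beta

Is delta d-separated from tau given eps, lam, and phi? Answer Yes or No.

No

We examine all 4 paths between delta and tau:
  1. delta → zeta → beta → tau — zeta:chain[open]; beta:chain[open] ⇒ active
  2. delta → beta → tau — beta:chain[open] ⇒ active
  3. delta → lam → tau — lam:chain[blocks] ⇒ blocked
  4. delta → lam ← eps → tau — lam:collider[open]; eps:fork[blocks] ⇒ blocked
Since the path delta → zeta → beta → tau is active, delta and tau are not d-separated given {eps, lam, phi}.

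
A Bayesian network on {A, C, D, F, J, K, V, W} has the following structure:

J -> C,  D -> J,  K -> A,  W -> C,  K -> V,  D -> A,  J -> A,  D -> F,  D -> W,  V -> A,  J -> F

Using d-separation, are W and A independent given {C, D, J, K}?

6 paths connect W and A; each must be blocked for d-separation to hold:
Path 1: W ← D → A
  D is a fork here and D is conditioned on, so the path is blocked at D.
Path 2: W ← D → J → A
  D is a fork here and D is conditioned on, so the path is blocked at D.
Path 3: W ← D → F ← J → A
  D is a fork here and D is conditioned on, so the path is blocked at D.
Path 4: W → C ← J ← D → A
  J is a chain here and J is conditioned on, so the path is blocked at J.
Path 5: W → C ← J → A
  J is a fork here and J is conditioned on, so the path is blocked at J.
Path 6: W → C ← J → F ← D → A
  J is a fork here and J is conditioned on, so the path is blocked at J.
Since every path is blocked, d-separation holds.

Yes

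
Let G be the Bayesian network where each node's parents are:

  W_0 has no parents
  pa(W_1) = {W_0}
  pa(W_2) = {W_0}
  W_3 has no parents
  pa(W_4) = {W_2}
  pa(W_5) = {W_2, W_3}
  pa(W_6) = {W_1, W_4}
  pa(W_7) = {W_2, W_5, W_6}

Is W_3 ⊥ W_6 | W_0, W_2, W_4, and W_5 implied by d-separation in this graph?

Yes

6 paths connect W_3 and W_6; each must be blocked for d-separation to hold:
Path 1: W_3 → W_5 → W_7 ← W_2 → W_4 → W_6
  W_5 is a chain here and W_5 is conditioned on, so the path is blocked at W_5.
Path 2: W_3 → W_5 → W_7 ← W_2 ← W_0 → W_1 → W_6
  W_5 is a chain here and W_5 is conditioned on, so the path is blocked at W_5.
Path 3: W_3 → W_5 → W_7 ← W_6
  W_5 is a chain here and W_5 is conditioned on, so the path is blocked at W_5.
Path 4: W_3 → W_5 ← W_2 → W_4 → W_6
  W_2 is a fork here and W_2 is conditioned on, so the path is blocked at W_2.
Path 5: W_3 → W_5 ← W_2 → W_7 ← W_6
  W_2 is a fork here and W_2 is conditioned on, so the path is blocked at W_2.
Path 6: W_3 → W_5 ← W_2 ← W_0 → W_1 → W_6
  W_2 is a chain here and W_2 is conditioned on, so the path is blocked at W_2.
Since every path is blocked, d-separation holds.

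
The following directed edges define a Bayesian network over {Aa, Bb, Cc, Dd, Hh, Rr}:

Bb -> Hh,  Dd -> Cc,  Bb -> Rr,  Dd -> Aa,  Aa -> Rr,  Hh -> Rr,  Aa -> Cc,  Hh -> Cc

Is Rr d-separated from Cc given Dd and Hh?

We examine all 4 paths between Rr and Cc:
  1. Rr ← Hh → Cc — Hh:fork[blocks] ⇒ blocked
  2. Rr ← Bb → Hh → Cc — Bb:fork[open]; Hh:chain[blocks] ⇒ blocked
  3. Rr ← Aa ← Dd → Cc — Aa:chain[open]; Dd:fork[blocks] ⇒ blocked
  4. Rr ← Aa → Cc — Aa:fork[open] ⇒ active
Because an active path exists, Rr and Cc are not d-separated.

No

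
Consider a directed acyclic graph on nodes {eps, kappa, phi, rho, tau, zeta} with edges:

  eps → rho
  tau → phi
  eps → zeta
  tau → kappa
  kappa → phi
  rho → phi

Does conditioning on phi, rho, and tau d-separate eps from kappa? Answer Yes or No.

Yes — eps and kappa are d-separated given {phi, rho, tau}.

There are 2 undirected paths between eps and kappa; checking each against the conditioning set {phi, rho, tau}:
  1. eps → rho → phi ← kappa — rho:chain[blocks]; phi:collider[open] ⇒ blocked
  2. eps → rho → phi ← tau → kappa — rho:chain[blocks]; phi:collider[open]; tau:fork[blocks] ⇒ blocked
Since every path is blocked, d-separation holds.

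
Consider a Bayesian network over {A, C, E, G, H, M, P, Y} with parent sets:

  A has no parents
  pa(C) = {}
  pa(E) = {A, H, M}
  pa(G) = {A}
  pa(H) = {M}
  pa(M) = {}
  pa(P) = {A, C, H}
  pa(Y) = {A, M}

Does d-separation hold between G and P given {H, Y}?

5 paths connect G and P; each must be blocked for d-separation to hold:
Path 1: G ← A → P
  A is a fork and A is not conditioned on — no node blocks this path, so it is active.
Path 2: G ← A → Y ← M → H → P
  H is a chain here and H is conditioned on, so the path is blocked at H.
Path 3: G ← A → Y ← M → E ← H → P
  E is a collider here and neither E nor any of its descendants is conditioned on, so the collider stays closed — the path is blocked at E.
Path 4: G ← A → E ← H → P
  E is a collider here and neither E nor any of its descendants is conditioned on, so the collider stays closed — the path is blocked at E.
Path 5: G ← A → E ← M → H → P
  E is a collider here and neither E nor any of its descendants is conditioned on, so the collider stays closed — the path is blocked at E.
At least one path is unblocked, so d-separation fails.

No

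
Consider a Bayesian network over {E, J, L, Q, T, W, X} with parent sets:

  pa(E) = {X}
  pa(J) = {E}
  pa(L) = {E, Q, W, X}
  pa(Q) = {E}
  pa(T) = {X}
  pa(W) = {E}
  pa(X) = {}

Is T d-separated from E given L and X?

Yes

We examine all 4 paths between T and E:
  1. T ← X → E — X:fork[blocks] ⇒ blocked
  2. T ← X → L ← E — X:fork[blocks]; L:collider[open] ⇒ blocked
  3. T ← X → L ← Q ← E — X:fork[blocks]; L:collider[open]; Q:chain[open] ⇒ blocked
  4. T ← X → L ← W ← E — X:fork[blocks]; L:collider[open]; W:chain[open] ⇒ blocked
All paths are blocked; T ⊥ E | {L, X} holds.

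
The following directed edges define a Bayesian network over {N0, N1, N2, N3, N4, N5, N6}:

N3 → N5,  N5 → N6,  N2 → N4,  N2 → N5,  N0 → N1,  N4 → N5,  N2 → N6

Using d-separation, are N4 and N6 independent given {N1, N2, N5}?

Yes — N4 and N6 are d-separated given {N1, N2, N5}.

We examine all 4 paths between N4 and N6:
  1. N4 → N5 → N6 — N5:chain[blocks] ⇒ blocked
  2. N4 → N5 ← N2 → N6 — N5:collider[open]; N2:fork[blocks] ⇒ blocked
  3. N4 ← N2 → N5 → N6 — N2:fork[blocks]; N5:chain[blocks] ⇒ blocked
  4. N4 ← N2 → N6 — N2:fork[blocks] ⇒ blocked
All paths are blocked; N4 ⊥ N6 | {N1, N2, N5} holds.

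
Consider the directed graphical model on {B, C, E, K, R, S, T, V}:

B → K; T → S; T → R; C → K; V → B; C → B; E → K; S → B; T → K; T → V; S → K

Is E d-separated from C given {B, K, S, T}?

No

6 paths connect E and C; each must be blocked for d-separation to hold:
  1. E → K ← S → B ← C — K:collider[open]; S:fork[blocks]; B:collider[open] ⇒ blocked
  2. E → K ← S ← T → V → B ← C — K:collider[open]; S:chain[blocks]; T:fork[blocks]; V:chain[open]; B:collider[open] ⇒ blocked
  3. E → K ← B ← C — K:collider[open]; B:chain[blocks] ⇒ blocked
  4. E → K ← C — K:collider[open] ⇒ active
  5. E → K ← T → S → B ← C — K:collider[open]; T:fork[blocks]; S:chain[blocks]; B:collider[open] ⇒ blocked
  6. E → K ← T → V → B ← C — K:collider[open]; T:fork[blocks]; V:chain[open]; B:collider[open] ⇒ blocked
Because an active path exists, E and C are not d-separated.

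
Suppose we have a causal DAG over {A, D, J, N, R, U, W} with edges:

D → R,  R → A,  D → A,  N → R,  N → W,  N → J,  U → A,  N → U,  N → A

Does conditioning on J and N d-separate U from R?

Yes

Enumerating the 6 paths from U to R and testing each for blocking by {J, N}:
  1. U ← N → A ← R — N:fork[blocks]; A:collider[blocks] ⇒ blocked
  2. U ← N → A ← D → R — N:fork[blocks]; A:collider[blocks]; D:fork[open] ⇒ blocked
  3. U ← N → R — N:fork[blocks] ⇒ blocked
  4. U → A ← N → R — A:collider[blocks]; N:fork[blocks] ⇒ blocked
  5. U → A ← R — A:collider[blocks] ⇒ blocked
  6. U → A ← D → R — A:collider[blocks]; D:fork[open] ⇒ blocked
Since every path is blocked, d-separation holds.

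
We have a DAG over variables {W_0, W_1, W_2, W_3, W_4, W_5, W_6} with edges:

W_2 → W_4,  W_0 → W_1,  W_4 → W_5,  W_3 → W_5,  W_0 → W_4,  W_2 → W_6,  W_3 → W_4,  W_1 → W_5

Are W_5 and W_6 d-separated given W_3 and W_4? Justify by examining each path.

3 paths connect W_5 and W_6; each must be blocked for d-separation to hold:
Path 1: W_5 ← W_4 ← W_2 → W_6
  W_4 is a chain here and W_4 is conditioned on, so the path is blocked at W_4.
Path 2: W_5 ← W_3 → W_4 ← W_2 → W_6
  W_3 is a fork here and W_3 is conditioned on, so the path is blocked at W_3.
Path 3: W_5 ← W_1 ← W_0 → W_4 ← W_2 → W_6
  W_1 is a chain and W_1 is not conditioned on; W_0 is a fork and W_0 is not conditioned on; W_4 is a collider and W_4 is conditioned on, which opens it; W_2 is a fork and W_2 is not conditioned on — no node blocks this path, so it is active.
Since the path W_5 ← W_1 ← W_0 → W_4 ← W_2 → W_6 is active, W_5 and W_6 are not d-separated given {W_3, W_4}.

No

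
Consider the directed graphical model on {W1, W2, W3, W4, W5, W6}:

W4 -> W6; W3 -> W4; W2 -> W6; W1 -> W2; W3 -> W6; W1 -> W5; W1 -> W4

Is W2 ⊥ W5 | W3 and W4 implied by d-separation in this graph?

No — W2 and W5 are not d-separated given {W3, W4}.

3 paths connect W2 and W5; each must be blocked for d-separation to hold:
Path 1: W2 → W6 ← W3 → W4 ← W1 → W5
  W6 is a collider here and neither W6 nor any of its descendants is conditioned on, so the collider stays closed — the path is blocked at W6.
Path 2: W2 → W6 ← W4 ← W1 → W5
  W6 is a collider here and neither W6 nor any of its descendants is conditioned on, so the collider stays closed — the path is blocked at W6.
Path 3: W2 ← W1 → W5
  W1 is a fork and W1 is not conditioned on — no node blocks this path, so it is active.
Because an active path exists, W2 and W5 are not d-separated.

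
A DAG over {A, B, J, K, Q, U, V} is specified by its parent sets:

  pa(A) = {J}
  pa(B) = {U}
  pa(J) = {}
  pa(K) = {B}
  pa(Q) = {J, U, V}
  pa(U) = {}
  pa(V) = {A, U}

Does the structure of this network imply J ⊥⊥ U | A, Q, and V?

We examine all 4 paths between J and U:
Path 1: J → A → V → Q ← U
  A is a chain here and A is conditioned on, so the path is blocked at A.
Path 2: J → A → V ← U
  A is a chain here and A is conditioned on, so the path is blocked at A.
Path 3: J → Q ← V ← U
  V is a chain here and V is conditioned on, so the path is blocked at V.
Path 4: J → Q ← U
  Q is a collider and Q is conditioned on, which opens it — no node blocks this path, so it is active.
At least one path is unblocked, so d-separation fails.

No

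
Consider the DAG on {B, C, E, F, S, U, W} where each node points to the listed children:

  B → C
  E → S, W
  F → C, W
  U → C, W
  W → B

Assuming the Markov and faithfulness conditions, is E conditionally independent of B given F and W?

We examine all 3 paths between E and B:
Path 1: E → W ← U → C ← B
  C is a collider here and neither C nor any of its descendants is conditioned on, so the collider stays closed — the path is blocked at C.
Path 2: E → W → B
  W is a chain here and W is conditioned on, so the path is blocked at W.
Path 3: E → W ← F → C ← B
  F is a fork here and F is conditioned on, so the path is blocked at F.
All paths are blocked; E ⊥ B | {F, W} holds.

Yes — E and B are d-separated given {F, W}.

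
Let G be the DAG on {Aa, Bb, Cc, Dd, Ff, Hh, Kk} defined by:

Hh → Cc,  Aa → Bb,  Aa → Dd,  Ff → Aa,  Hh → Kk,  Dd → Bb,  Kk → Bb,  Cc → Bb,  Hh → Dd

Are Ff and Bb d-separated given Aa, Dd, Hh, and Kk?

There are 4 undirected paths between Ff and Bb; checking each against the conditioning set {Aa, Dd, Hh, Kk}:
  1. Ff → Aa → Dd ← Hh → Kk → Bb — Aa:chain[blocks]; Dd:collider[open]; Hh:fork[blocks]; Kk:chain[blocks] ⇒ blocked
  2. Ff → Aa → Dd ← Hh → Cc → Bb — Aa:chain[blocks]; Dd:collider[open]; Hh:fork[blocks]; Cc:chain[open] ⇒ blocked
  3. Ff → Aa → Dd → Bb — Aa:chain[blocks]; Dd:chain[blocks] ⇒ blocked
  4. Ff → Aa → Bb — Aa:chain[blocks] ⇒ blocked
Every path is blocked, so Ff and Bb are d-separated given {Aa, Dd, Hh, Kk}.

Yes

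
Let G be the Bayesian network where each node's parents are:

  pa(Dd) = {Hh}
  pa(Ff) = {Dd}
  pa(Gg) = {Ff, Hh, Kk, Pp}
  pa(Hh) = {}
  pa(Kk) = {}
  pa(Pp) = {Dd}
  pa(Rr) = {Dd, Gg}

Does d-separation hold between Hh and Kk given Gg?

We examine all 4 paths between Hh and Kk:
Path 1: Hh → Gg ← Kk
  Gg is a collider and Gg is conditioned on, which opens it — no node blocks this path, so it is active.
Path 2: Hh → Dd → Pp → Gg ← Kk
  Dd is a chain and Dd is not conditioned on; Pp is a chain and Pp is not conditioned on; Gg is a collider and Gg is conditioned on, which opens it — no node blocks this path, so it is active.
Path 3: Hh → Dd → Rr ← Gg ← Kk
  Rr is a collider here and neither Rr nor any of its descendants is conditioned on, so the collider stays closed — the path is blocked at Rr.
Path 4: Hh → Dd → Ff → Gg ← Kk
  Dd is a chain and Dd is not conditioned on; Ff is a chain and Ff is not conditioned on; Gg is a collider and Gg is conditioned on, which opens it — no node blocks this path, so it is active.
At least one path is unblocked, so d-separation fails.

No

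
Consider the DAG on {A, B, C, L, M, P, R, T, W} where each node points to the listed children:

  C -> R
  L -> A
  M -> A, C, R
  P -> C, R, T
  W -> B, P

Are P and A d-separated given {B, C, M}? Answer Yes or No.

Yes

We examine all 4 paths between P and A:
Path 1: P → R ← M → A
  R is a collider here and neither R nor any of its descendants is conditioned on, so the collider stays closed — the path is blocked at R.
Path 2: P → R ← C ← M → A
  R is a collider here and neither R nor any of its descendants is conditioned on, so the collider stays closed — the path is blocked at R.
Path 3: P → C → R ← M → A
  C is a chain here and C is conditioned on, so the path is blocked at C.
Path 4: P → C ← M → A
  M is a fork here and M is conditioned on, so the path is blocked at M.
Since every path is blocked, d-separation holds.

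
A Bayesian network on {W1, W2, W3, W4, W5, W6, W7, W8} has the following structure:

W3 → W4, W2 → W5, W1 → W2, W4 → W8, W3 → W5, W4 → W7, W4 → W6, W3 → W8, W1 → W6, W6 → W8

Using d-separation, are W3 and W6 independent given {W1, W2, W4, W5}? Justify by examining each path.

Yes — W3 and W6 are d-separated given {W1, W2, W4, W5}.

We examine all 5 paths between W3 and W6:
Path 1: W3 → W5 ← W2 ← W1 → W6
  W2 is a chain here and W2 is conditioned on, so the path is blocked at W2.
Path 2: W3 → W8 ← W6
  W8 is a collider here and neither W8 nor any of its descendants is conditioned on, so the collider stays closed — the path is blocked at W8.
Path 3: W3 → W8 ← W4 → W6
  W8 is a collider here and neither W8 nor any of its descendants is conditioned on, so the collider stays closed — the path is blocked at W8.
Path 4: W3 → W4 → W6
  W4 is a chain here and W4 is conditioned on, so the path is blocked at W4.
Path 5: W3 → W4 → W8 ← W6
  W4 is a chain here and W4 is conditioned on, so the path is blocked at W4.
Since every path is blocked, d-separation holds.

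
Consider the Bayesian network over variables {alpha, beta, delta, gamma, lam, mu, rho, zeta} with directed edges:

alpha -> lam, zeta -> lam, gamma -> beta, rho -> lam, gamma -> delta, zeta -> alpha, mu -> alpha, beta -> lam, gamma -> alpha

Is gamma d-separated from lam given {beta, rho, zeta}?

Enumerating the 3 paths from gamma to lam and testing each for blocking by {beta, rho, zeta}:
  1. gamma → alpha → lam — alpha:chain[open] ⇒ active
  2. gamma → alpha ← zeta → lam — alpha:collider[blocks]; zeta:fork[blocks] ⇒ blocked
  3. gamma → beta → lam — beta:chain[blocks] ⇒ blocked
Since the path gamma → alpha → lam is active, gamma and lam are not d-separated given {beta, rho, zeta}.

No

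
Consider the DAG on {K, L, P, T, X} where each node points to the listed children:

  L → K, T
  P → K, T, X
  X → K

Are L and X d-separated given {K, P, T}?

No

We examine all 4 paths between L and X:
Path 1: L → K ← X
  K is a collider and K is conditioned on, which opens it — no node blocks this path, so it is active.
Path 2: L → K ← P → X
  P is a fork here and P is conditioned on, so the path is blocked at P.
Path 3: L → T ← P → X
  P is a fork here and P is conditioned on, so the path is blocked at P.
Path 4: L → T ← P → K ← X
  P is a fork here and P is conditioned on, so the path is blocked at P.
At least one path is unblocked, so d-separation fails.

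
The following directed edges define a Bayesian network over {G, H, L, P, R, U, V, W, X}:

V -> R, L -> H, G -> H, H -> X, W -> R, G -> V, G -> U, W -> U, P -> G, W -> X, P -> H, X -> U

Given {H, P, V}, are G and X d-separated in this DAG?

Yes

There are 6 undirected paths between G and X; checking each against the conditioning set {H, P, V}:
Path 1: G → U ← W → X
  U is a collider here and neither U nor any of its descendants is conditioned on, so the collider stays closed — the path is blocked at U.
Path 2: G → U ← X
  U is a collider here and neither U nor any of its descendants is conditioned on, so the collider stays closed — the path is blocked at U.
Path 3: G ← P → H → X
  P is a fork here and P is conditioned on, so the path is blocked at P.
Path 4: G → H → X
  H is a chain here and H is conditioned on, so the path is blocked at H.
Path 5: G → V → R ← W → U ← X
  V is a chain here and V is conditioned on, so the path is blocked at V.
Path 6: G → V → R ← W → X
  V is a chain here and V is conditioned on, so the path is blocked at V.
All paths are blocked; G ⊥ X | {H, P, V} holds.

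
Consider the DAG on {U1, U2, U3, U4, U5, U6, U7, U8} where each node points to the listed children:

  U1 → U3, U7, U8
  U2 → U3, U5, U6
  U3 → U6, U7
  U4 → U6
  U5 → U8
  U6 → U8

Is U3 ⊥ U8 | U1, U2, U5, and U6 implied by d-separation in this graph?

Yes

Enumerating the 6 paths from U3 to U8 and testing each for blocking by {U1, U2, U5, U6}:
  1. U3 → U6 ← U2 → U5 → U8 — U6:collider[open]; U2:fork[blocks]; U5:chain[blocks] ⇒ blocked
  2. U3 → U6 → U8 — U6:chain[blocks] ⇒ blocked
  3. U3 ← U1 → U8 — U1:fork[blocks] ⇒ blocked
  4. U3 → U7 ← U1 → U8 — U7:collider[blocks]; U1:fork[blocks] ⇒ blocked
  5. U3 ← U2 → U5 → U8 — U2:fork[blocks]; U5:chain[blocks] ⇒ blocked
  6. U3 ← U2 → U6 → U8 — U2:fork[blocks]; U6:chain[blocks] ⇒ blocked
Every path is blocked, so U3 and U8 are d-separated given {U1, U2, U5, U6}.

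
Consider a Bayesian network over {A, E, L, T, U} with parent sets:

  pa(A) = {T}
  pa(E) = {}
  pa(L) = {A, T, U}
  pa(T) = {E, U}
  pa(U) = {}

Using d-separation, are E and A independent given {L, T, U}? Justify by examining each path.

Yes

Enumerating the 3 paths from E to A and testing each for blocking by {L, T, U}:
Path 1: E → T ← U → L ← A
  U is a fork here and U is conditioned on, so the path is blocked at U.
Path 2: E → T → L ← A
  T is a chain here and T is conditioned on, so the path is blocked at T.
Path 3: E → T → A
  T is a chain here and T is conditioned on, so the path is blocked at T.
All paths are blocked; E ⊥ A | {L, T, U} holds.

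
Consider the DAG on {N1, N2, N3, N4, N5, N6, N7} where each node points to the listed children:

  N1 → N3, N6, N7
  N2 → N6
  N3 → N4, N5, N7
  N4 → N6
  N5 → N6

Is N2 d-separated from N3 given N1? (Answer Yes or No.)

Enumerating the 4 paths from N2 to N3 and testing each for blocking by {N1}:
Path 1: N2 → N6 ← N4 ← N3
  N6 is a collider here and neither N6 nor any of its descendants is conditioned on, so the collider stays closed — the path is blocked at N6.
Path 2: N2 → N6 ← N1 → N3
  N6 is a collider here and neither N6 nor any of its descendants is conditioned on, so the collider stays closed — the path is blocked at N6.
Path 3: N2 → N6 ← N1 → N7 ← N3
  N6 is a collider here and neither N6 nor any of its descendants is conditioned on, so the collider stays closed — the path is blocked at N6.
Path 4: N2 → N6 ← N5 ← N3
  N6 is a collider here and neither N6 nor any of its descendants is conditioned on, so the collider stays closed — the path is blocked at N6.
All paths are blocked; N2 ⊥ N3 | {N1} holds.

Yes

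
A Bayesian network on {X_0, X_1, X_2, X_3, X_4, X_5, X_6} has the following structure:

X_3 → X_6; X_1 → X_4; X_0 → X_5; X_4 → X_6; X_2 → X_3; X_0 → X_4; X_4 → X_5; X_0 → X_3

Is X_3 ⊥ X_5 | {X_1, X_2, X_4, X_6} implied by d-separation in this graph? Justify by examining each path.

There are 4 undirected paths between X_3 and X_5; checking each against the conditioning set {X_1, X_2, X_4, X_6}:
Path 1: X_3 → X_6 ← X_4 → X_5
  X_4 is a fork here and X_4 is conditioned on, so the path is blocked at X_4.
Path 2: X_3 → X_6 ← X_4 ← X_0 → X_5
  X_4 is a chain here and X_4 is conditioned on, so the path is blocked at X_4.
Path 3: X_3 ← X_0 → X_4 → X_5
  X_4 is a chain here and X_4 is conditioned on, so the path is blocked at X_4.
Path 4: X_3 ← X_0 → X_5
  X_0 is a fork and X_0 is not conditioned on — no node blocks this path, so it is active.
Since the path X_3 ← X_0 → X_5 is active, X_3 and X_5 are not d-separated given {X_1, X_2, X_4, X_6}.

No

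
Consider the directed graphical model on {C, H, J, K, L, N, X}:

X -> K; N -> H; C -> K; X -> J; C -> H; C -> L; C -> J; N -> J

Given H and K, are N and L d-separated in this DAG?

Enumerating the 3 paths from N to L and testing each for blocking by {H, K}:
  1. N → J ← C → L — J:collider[blocks]; C:fork[open] ⇒ blocked
  2. N → J ← X → K ← C → L — J:collider[blocks]; X:fork[open]; K:collider[open]; C:fork[open] ⇒ blocked
  3. N → H ← C → L — H:collider[open]; C:fork[open] ⇒ active
At least one path is unblocked, so d-separation fails.

No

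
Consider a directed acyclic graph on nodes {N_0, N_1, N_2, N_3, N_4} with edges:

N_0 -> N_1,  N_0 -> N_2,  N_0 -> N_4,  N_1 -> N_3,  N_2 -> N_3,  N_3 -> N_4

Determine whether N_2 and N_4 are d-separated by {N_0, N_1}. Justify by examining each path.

4 paths connect N_2 and N_4; each must be blocked for d-separation to hold:
  1. N_2 → N_3 → N_4 — N_3:chain[open] ⇒ active
  2. N_2 → N_3 ← N_1 ← N_0 → N_4 — N_3:collider[blocks]; N_1:chain[blocks]; N_0:fork[blocks] ⇒ blocked
  3. N_2 ← N_0 → N_4 — N_0:fork[blocks] ⇒ blocked
  4. N_2 ← N_0 → N_1 → N_3 → N_4 — N_0:fork[blocks]; N_1:chain[blocks]; N_3:chain[open] ⇒ blocked
At least one path is unblocked, so d-separation fails.

No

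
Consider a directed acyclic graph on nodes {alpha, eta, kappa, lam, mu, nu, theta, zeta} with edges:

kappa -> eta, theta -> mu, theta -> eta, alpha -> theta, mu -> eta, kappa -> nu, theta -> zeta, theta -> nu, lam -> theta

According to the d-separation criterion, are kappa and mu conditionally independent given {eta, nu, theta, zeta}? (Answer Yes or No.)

We examine all 4 paths between kappa and mu:
Path 1: kappa → eta ← mu
  eta is a collider and eta is conditioned on, which opens it — no node blocks this path, so it is active.
Path 2: kappa → eta ← theta → mu
  theta is a fork here and theta is conditioned on, so the path is blocked at theta.
Path 3: kappa → nu ← theta → mu
  theta is a fork here and theta is conditioned on, so the path is blocked at theta.
Path 4: kappa → nu ← theta → eta ← mu
  theta is a fork here and theta is conditioned on, so the path is blocked at theta.
Since the path kappa → eta ← mu is active, kappa and mu are not d-separated given {eta, nu, theta, zeta}.

No — kappa and mu are not d-separated given {eta, nu, theta, zeta}.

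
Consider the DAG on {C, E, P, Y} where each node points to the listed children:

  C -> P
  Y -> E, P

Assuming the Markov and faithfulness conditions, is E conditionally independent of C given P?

No

The only undirected path from E to C is:
Path 1: E ← Y → P ← C
  Y is a fork and Y is not conditioned on; P is a collider and P is conditioned on, which opens it — no node blocks this path, so it is active.
At least one path is unblocked, so d-separation fails.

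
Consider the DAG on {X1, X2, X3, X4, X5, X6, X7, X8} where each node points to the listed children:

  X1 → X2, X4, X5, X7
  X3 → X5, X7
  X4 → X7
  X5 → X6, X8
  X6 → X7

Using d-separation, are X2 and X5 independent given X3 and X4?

No

We examine all 5 paths between X2 and X5:
Path 1: X2 ← X1 → X4 → X7 ← X6 ← X5
  X4 is a chain here and X4 is conditioned on, so the path is blocked at X4.
Path 2: X2 ← X1 → X4 → X7 ← X3 → X5
  X4 is a chain here and X4 is conditioned on, so the path is blocked at X4.
Path 3: X2 ← X1 → X5
  X1 is a fork and X1 is not conditioned on — no node blocks this path, so it is active.
Path 4: X2 ← X1 → X7 ← X6 ← X5
  X7 is a collider here and neither X7 nor any of its descendants is conditioned on, so the collider stays closed — the path is blocked at X7.
Path 5: X2 ← X1 → X7 ← X3 → X5
  X7 is a collider here and neither X7 nor any of its descendants is conditioned on, so the collider stays closed — the path is blocked at X7.
At least one path is unblocked, so d-separation fails.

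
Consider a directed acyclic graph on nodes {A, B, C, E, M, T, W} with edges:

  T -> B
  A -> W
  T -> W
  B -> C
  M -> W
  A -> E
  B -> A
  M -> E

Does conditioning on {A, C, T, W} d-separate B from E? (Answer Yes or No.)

We examine all 4 paths between B and E:
Path 1: B ← T → W ← A → E
  T is a fork here and T is conditioned on, so the path is blocked at T.
Path 2: B ← T → W ← M → E
  T is a fork here and T is conditioned on, so the path is blocked at T.
Path 3: B → A → E
  A is a chain here and A is conditioned on, so the path is blocked at A.
Path 4: B → A → W ← M → E
  A is a chain here and A is conditioned on, so the path is blocked at A.
Every path is blocked, so B and E are d-separated given {A, C, T, W}.

Yes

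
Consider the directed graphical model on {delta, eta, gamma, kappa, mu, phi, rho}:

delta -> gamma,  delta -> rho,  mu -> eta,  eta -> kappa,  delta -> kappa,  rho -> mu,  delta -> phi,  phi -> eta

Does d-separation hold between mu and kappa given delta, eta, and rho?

We examine all 4 paths between mu and kappa:
  1. mu → eta ← phi ← delta → kappa — eta:collider[open]; phi:chain[open]; delta:fork[blocks] ⇒ blocked
  2. mu → eta → kappa — eta:chain[blocks] ⇒ blocked
  3. mu ← rho ← delta → phi → eta → kappa — rho:chain[blocks]; delta:fork[blocks]; phi:chain[open]; eta:chain[blocks] ⇒ blocked
  4. mu ← rho ← delta → kappa — rho:chain[blocks]; delta:fork[blocks] ⇒ blocked
Since every path is blocked, d-separation holds.

Yes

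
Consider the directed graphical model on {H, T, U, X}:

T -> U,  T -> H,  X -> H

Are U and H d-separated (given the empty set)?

Only one path connects U and H:
  1. U ← T → H — T:fork[open] ⇒ active
Since the path U ← T → H is active, U and H are not d-separated given ∅.

No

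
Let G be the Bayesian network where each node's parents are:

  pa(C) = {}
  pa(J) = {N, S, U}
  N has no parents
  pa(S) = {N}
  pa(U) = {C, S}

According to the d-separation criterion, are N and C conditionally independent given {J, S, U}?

Yes

4 paths connect N and C; each must be blocked for d-separation to hold:
Path 1: N → J ← U ← C
  U is a chain here and U is conditioned on, so the path is blocked at U.
Path 2: N → J ← S → U ← C
  S is a fork here and S is conditioned on, so the path is blocked at S.
Path 3: N → S → U ← C
  S is a chain here and S is conditioned on, so the path is blocked at S.
Path 4: N → S → J ← U ← C
  S is a chain here and S is conditioned on, so the path is blocked at S.
All paths are blocked; N ⊥ C | {J, S, U} holds.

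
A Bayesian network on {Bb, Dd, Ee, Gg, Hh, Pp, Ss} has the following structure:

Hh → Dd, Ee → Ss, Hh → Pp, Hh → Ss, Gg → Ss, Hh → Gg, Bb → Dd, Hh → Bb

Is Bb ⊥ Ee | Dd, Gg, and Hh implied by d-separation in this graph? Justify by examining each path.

We examine all 4 paths between Bb and Ee:
Path 1: Bb ← Hh → Ss ← Ee
  Hh is a fork here and Hh is conditioned on, so the path is blocked at Hh.
Path 2: Bb ← Hh → Gg → Ss ← Ee
  Hh is a fork here and Hh is conditioned on, so the path is blocked at Hh.
Path 3: Bb → Dd ← Hh → Ss ← Ee
  Hh is a fork here and Hh is conditioned on, so the path is blocked at Hh.
Path 4: Bb → Dd ← Hh → Gg → Ss ← Ee
  Hh is a fork here and Hh is conditioned on, so the path is blocked at Hh.
Since every path is blocked, d-separation holds.

Yes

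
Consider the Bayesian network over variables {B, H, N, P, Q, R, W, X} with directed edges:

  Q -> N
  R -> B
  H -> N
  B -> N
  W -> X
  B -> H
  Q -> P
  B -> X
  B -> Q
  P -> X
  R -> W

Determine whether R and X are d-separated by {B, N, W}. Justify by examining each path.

Yes

Enumerating the 5 paths from R to X and testing each for blocking by {B, N, W}:
Path 1: R → B → X
  B is a chain here and B is conditioned on, so the path is blocked at B.
Path 2: R → B → Q → P → X
  B is a chain here and B is conditioned on, so the path is blocked at B.
Path 3: R → B → N ← Q → P → X
  B is a chain here and B is conditioned on, so the path is blocked at B.
Path 4: R → B → H → N ← Q → P → X
  B is a chain here and B is conditioned on, so the path is blocked at B.
Path 5: R → W → X
  W is a chain here and W is conditioned on, so the path is blocked at W.
Since every path is blocked, d-separation holds.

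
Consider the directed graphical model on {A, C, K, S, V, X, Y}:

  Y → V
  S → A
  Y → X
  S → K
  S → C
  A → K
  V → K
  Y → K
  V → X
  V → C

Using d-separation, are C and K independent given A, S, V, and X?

Yes

5 paths connect C and K; each must be blocked for d-separation to hold:
Path 1: C ← S → K
  S is a fork here and S is conditioned on, so the path is blocked at S.
Path 2: C ← S → A → K
  S is a fork here and S is conditioned on, so the path is blocked at S.
Path 3: C ← V → K
  V is a fork here and V is conditioned on, so the path is blocked at V.
Path 4: C ← V ← Y → K
  V is a chain here and V is conditioned on, so the path is blocked at V.
Path 5: C ← V → X ← Y → K
  V is a fork here and V is conditioned on, so the path is blocked at V.
Every path is blocked, so C and K are d-separated given {A, S, V, X}.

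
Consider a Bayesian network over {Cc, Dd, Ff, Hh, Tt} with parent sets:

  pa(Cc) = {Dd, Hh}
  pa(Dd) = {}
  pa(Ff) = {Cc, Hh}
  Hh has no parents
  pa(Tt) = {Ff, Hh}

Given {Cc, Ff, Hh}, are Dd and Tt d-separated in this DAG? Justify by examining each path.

Enumerating the 4 paths from Dd to Tt and testing each for blocking by {Cc, Ff, Hh}:
  1. Dd → Cc ← Hh → Tt — Cc:collider[open]; Hh:fork[blocks] ⇒ blocked
  2. Dd → Cc ← Hh → Ff → Tt — Cc:collider[open]; Hh:fork[blocks]; Ff:chain[blocks] ⇒ blocked
  3. Dd → Cc → Ff → Tt — Cc:chain[blocks]; Ff:chain[blocks] ⇒ blocked
  4. Dd → Cc → Ff ← Hh → Tt — Cc:chain[blocks]; Ff:collider[open]; Hh:fork[blocks] ⇒ blocked
Every path is blocked, so Dd and Tt are d-separated given {Cc, Ff, Hh}.

Yes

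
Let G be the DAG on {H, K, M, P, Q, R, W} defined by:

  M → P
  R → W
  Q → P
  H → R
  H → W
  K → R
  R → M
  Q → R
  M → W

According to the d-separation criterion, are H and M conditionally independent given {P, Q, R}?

Yes — H and M are d-separated given {P, Q, R}.

Enumerating the 6 paths from H to M and testing each for blocking by {P, Q, R}:
  1. H → W ← M — W:collider[blocks] ⇒ blocked
  2. H → W ← R ← Q → P ← M — W:collider[blocks]; R:chain[blocks]; Q:fork[blocks]; P:collider[open] ⇒ blocked
  3. H → W ← R → M — W:collider[blocks]; R:fork[blocks] ⇒ blocked
  4. H → R → W ← M — R:chain[blocks]; W:collider[blocks] ⇒ blocked
  5. H → R ← Q → P ← M — R:collider[open]; Q:fork[blocks]; P:collider[open] ⇒ blocked
  6. H → R → M — R:chain[blocks] ⇒ blocked
Every path is blocked, so H and M are d-separated given {P, Q, R}.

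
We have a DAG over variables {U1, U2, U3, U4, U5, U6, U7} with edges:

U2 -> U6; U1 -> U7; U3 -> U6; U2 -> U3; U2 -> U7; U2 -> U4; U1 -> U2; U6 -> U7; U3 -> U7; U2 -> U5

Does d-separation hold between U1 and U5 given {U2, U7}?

Enumerating the 6 paths from U1 to U5 and testing each for blocking by {U2, U7}:
Path 1: U1 → U2 → U5
  U2 is a chain here and U2 is conditioned on, so the path is blocked at U2.
Path 2: U1 → U7 ← U2 → U5
  U2 is a fork here and U2 is conditioned on, so the path is blocked at U2.
Path 3: U1 → U7 ← U6 ← U2 → U5
  U2 is a fork here and U2 is conditioned on, so the path is blocked at U2.
Path 4: U1 → U7 ← U6 ← U3 ← U2 → U5
  U2 is a fork here and U2 is conditioned on, so the path is blocked at U2.
Path 5: U1 → U7 ← U3 ← U2 → U5
  U2 is a fork here and U2 is conditioned on, so the path is blocked at U2.
Path 6: U1 → U7 ← U3 → U6 ← U2 → U5
  U2 is a fork here and U2 is conditioned on, so the path is blocked at U2.
Since every path is blocked, d-separation holds.

Yes — U1 and U5 are d-separated given {U2, U7}.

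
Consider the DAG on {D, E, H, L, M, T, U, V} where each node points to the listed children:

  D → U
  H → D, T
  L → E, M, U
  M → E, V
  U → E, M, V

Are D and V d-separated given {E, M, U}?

6 paths connect D and V; each must be blocked for d-separation to hold:
Path 1: D → U → M → V
  U is a chain here and U is conditioned on, so the path is blocked at U.
Path 2: D → U → V
  U is a chain here and U is conditioned on, so the path is blocked at U.
Path 3: D → U → E ← M → V
  U is a chain here and U is conditioned on, so the path is blocked at U.
Path 4: D → U → E ← L → M → V
  U is a chain here and U is conditioned on, so the path is blocked at U.
Path 5: D → U ← L → M → V
  M is a chain here and M is conditioned on, so the path is blocked at M.
Path 6: D → U ← L → E ← M → V
  M is a fork here and M is conditioned on, so the path is blocked at M.
All paths are blocked; D ⊥ V | {E, M, U} holds.

Yes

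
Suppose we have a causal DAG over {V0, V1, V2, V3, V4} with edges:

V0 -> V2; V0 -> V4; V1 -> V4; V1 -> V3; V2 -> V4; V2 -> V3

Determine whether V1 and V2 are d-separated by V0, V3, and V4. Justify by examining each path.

There are 3 undirected paths between V1 and V2; checking each against the conditioning set {V0, V3, V4}:
Path 1: V1 → V4 ← V0 → V2
  V0 is a fork here and V0 is conditioned on, so the path is blocked at V0.
Path 2: V1 → V4 ← V2
  V4 is a collider and V4 is conditioned on, which opens it — no node blocks this path, so it is active.
Path 3: V1 → V3 ← V2
  V3 is a collider and V3 is conditioned on, which opens it — no node blocks this path, so it is active.
Because an active path exists, V1 and V2 are not d-separated.

No — V1 and V2 are not d-separated given {V0, V3, V4}.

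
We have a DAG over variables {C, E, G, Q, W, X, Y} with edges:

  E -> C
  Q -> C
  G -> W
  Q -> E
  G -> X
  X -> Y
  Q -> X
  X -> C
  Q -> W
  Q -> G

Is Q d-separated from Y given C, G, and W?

5 paths connect Q and Y; each must be blocked for d-separation to hold:
Path 1: Q → E → C ← X → Y
  E is a chain and E is not conditioned on; C is a collider and C is conditioned on, which opens it; X is a fork and X is not conditioned on — no node blocks this path, so it is active.
Path 2: Q → W ← G → X → Y
  G is a fork here and G is conditioned on, so the path is blocked at G.
Path 3: Q → C ← X → Y
  C is a collider and C is conditioned on, which opens it; X is a fork and X is not conditioned on — no node blocks this path, so it is active.
Path 4: Q → X → Y
  X is a chain and X is not conditioned on — no node blocks this path, so it is active.
Path 5: Q → G → X → Y
  G is a chain here and G is conditioned on, so the path is blocked at G.
Because an active path exists, Q and Y are not d-separated.

No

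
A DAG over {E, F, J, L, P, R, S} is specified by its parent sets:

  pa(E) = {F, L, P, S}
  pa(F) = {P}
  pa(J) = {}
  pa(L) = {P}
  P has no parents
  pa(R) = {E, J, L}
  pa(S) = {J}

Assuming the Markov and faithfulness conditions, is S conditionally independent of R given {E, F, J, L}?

Enumerating the 5 paths from S to R and testing each for blocking by {E, F, J, L}:
  1. S ← J → R — J:fork[blocks] ⇒ blocked
  2. S → E ← L → R — E:collider[open]; L:fork[blocks] ⇒ blocked
  3. S → E → R — E:chain[blocks] ⇒ blocked
  4. S → E ← P → L → R — E:collider[open]; P:fork[open]; L:chain[blocks] ⇒ blocked
  5. S → E ← F ← P → L → R — E:collider[open]; F:chain[blocks]; P:fork[open]; L:chain[blocks] ⇒ blocked
Every path is blocked, so S and R are d-separated given {E, F, J, L}.

Yes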